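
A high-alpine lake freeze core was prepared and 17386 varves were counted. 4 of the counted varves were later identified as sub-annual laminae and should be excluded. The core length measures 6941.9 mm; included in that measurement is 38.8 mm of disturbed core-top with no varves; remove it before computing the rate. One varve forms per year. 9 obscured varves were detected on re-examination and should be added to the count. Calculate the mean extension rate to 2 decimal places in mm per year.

Adjusted count: 17386 − 4 + 9 = 17391 varves.
The growth record spans 6941.9 − 38.8 = 6903.1 mm.
Extension rate ≈ 6903.1 / 17391 = 0.40 mm per year.

0.40 mm per year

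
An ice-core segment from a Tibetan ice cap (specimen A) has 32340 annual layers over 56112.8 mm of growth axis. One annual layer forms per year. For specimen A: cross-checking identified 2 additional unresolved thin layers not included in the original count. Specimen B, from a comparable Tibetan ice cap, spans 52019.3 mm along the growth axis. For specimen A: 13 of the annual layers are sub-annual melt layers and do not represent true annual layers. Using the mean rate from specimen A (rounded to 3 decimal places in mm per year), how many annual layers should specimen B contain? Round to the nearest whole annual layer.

Specimen A: adjusted count: 32340 − 13 + 2 = 32329 annual layers.
A: Mean rate = 56112.8 mm / 32329 years ≈ 1.736 mm/yr.
For B, 52019.3 / 1.736 = 29965.03 years ≈ 29965 annual layers.

29965 annual layers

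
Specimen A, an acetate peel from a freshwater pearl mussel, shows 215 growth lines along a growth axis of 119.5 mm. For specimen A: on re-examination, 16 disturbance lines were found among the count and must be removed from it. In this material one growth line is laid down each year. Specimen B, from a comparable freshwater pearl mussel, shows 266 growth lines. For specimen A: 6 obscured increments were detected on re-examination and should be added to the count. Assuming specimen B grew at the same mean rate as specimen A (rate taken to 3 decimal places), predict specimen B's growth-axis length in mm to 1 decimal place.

155.1 mm

Specimen A: adjusted count: 215 − 16 + 6 = 205 growth lines.
A: Extension rate ≈ 119.5 / 205 = 0.583 mm per year.
Length of B = 0.583 × 266 = 155.1 mm.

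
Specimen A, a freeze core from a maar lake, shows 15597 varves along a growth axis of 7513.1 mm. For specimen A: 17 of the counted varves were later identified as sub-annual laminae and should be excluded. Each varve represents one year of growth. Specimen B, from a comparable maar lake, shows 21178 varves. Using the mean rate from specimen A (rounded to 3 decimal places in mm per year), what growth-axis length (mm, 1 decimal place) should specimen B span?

10207.8 mm

Specimen A: correcting the raw count gives 15597 − 17 = 15580 true varves.
A: 7513.1 mm over 15580 years gives 7513.1 / 15580 ≈ 0.482 mm/yr.
Length of B = 0.482 × 21178 = 10207.8 mm.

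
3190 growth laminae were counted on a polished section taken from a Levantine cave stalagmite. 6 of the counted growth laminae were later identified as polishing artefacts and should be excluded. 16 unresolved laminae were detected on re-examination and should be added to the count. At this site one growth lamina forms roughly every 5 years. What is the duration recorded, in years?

16000 years

After corrections the count is 3190 − 6 + 16 = 3200 growth laminae.
3200 growth laminae at 5 years each span 3200 × 5 = 16000 years.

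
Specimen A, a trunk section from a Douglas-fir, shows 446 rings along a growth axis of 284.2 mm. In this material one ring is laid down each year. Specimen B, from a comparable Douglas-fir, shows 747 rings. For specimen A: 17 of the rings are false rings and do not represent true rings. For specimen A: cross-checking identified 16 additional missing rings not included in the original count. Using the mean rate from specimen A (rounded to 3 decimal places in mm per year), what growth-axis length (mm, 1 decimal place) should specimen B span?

Specimen A: correcting the raw count gives 446 − 17 + 16 = 445 true rings.
A: Extension rate ≈ 284.2 / 445 = 0.639 mm per year.
For B, 0.639 mm/year × 747 years = 477.3 mm.

477.3 mm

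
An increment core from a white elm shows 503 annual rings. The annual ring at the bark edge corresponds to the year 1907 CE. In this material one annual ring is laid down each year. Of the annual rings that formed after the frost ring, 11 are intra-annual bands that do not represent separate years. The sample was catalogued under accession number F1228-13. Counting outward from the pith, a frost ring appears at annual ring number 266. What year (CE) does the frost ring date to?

Between annual ring 266 and the bark edge there are 503 − 266 = 237 annual rings.
Removing the 11 false annual rings leaves 237 − 11 = 226 true annual rings beyond the frost ring.
1907 − 226 = 1681 CE.

1681 CE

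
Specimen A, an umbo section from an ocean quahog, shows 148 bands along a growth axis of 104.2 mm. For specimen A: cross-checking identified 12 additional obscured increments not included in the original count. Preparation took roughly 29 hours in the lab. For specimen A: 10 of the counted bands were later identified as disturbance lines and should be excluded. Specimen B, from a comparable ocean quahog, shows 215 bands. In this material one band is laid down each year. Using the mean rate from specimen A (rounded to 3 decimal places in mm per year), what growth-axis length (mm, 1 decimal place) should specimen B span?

149.4 mm

Specimen A: adjusted count: 148 − 10 + 12 = 150 bands.
A: Mean rate = 104.2 mm / 150 years ≈ 0.695 mm/yr.
B's length ≈ 0.695 × 215 = 149.4 mm.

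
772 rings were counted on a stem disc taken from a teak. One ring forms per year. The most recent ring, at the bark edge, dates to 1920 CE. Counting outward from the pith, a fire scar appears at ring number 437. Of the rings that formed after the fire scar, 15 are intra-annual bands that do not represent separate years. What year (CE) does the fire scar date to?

1600 CE

The fire scar sits at ring 437 from the pith, so 772 − 437 = 335 rings formed after it.
Excluding 15 false rings: 335 − 15 = 320.
Counting back 320 years from 1920 CE places the fire scar in 1920 − 320 = 1600 CE.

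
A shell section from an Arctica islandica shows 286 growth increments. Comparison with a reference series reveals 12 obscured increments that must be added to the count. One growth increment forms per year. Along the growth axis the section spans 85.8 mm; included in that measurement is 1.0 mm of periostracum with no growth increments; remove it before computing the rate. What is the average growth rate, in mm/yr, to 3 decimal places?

True growth increment count = 286 + 12 = 298.
The growth record spans 85.8 − 1.0 = 84.8 mm.
84.8 mm over 298 years gives 84.8 / 298 ≈ 0.285 mm/yr.

0.285 mm/yr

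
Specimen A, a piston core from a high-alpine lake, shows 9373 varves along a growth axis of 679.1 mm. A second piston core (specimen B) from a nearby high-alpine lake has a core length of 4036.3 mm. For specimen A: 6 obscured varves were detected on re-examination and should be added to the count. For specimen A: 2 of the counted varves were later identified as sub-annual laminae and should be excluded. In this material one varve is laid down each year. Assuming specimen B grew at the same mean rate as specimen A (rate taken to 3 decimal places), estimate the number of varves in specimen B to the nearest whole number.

56060 varves

Specimen A: correcting the raw count gives 9373 − 2 + 6 = 9377 true varves.
A: Mean rate = 679.1 mm / 9377 years ≈ 0.072 mm/year.
Specimen B: 4036.3 mm / 0.072 mm per year = 56059.72 years ≈ 56060 varves.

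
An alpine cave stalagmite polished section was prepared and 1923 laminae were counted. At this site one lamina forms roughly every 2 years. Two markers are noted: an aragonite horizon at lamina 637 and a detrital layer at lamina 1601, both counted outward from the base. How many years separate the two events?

1928 yr

The two markers are separated by 1601 − 637 = 964 laminae.
At 2 years per lamina, 964 × 2 = 1928 years.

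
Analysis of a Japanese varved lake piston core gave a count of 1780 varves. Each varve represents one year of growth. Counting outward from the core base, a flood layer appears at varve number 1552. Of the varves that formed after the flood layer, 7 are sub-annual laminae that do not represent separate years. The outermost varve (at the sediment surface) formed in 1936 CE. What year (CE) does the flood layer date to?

Between varve 1552 and the sediment surface there are 1780 − 1552 = 228 varves.
Removing the 7 false varves leaves 228 − 7 = 221 true varves beyond the flood layer.
1936 − 221 = 1715 CE.

1715 CE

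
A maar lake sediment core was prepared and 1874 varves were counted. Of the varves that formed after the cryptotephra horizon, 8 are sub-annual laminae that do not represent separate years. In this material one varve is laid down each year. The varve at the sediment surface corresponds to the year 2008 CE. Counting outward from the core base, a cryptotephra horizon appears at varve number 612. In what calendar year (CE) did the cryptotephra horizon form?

754 CE

The cryptotephra horizon sits at varve 612 from the core base, so 1874 − 612 = 1262 varves formed after it.
Removing the 8 false varves leaves 1262 − 8 = 1254 true varves beyond the cryptotephra horizon.
The varve at the sediment surface is 2008 CE, so the cryptotephra horizon dates to 2008 − 1254 = 754 CE.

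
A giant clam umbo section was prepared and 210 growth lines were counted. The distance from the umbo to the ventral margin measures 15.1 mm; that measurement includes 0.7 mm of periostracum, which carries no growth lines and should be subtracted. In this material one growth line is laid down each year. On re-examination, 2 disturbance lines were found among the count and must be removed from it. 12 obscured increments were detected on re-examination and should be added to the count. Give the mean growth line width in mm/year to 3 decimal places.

0.065 mm/year

Adjusted count: 210 − 2 + 12 = 220 growth lines.
Net length = 15.1 − 0.7 = 14.4 mm.
Mean rate = 14.4 mm / 220 years ≈ 0.065 mm/year.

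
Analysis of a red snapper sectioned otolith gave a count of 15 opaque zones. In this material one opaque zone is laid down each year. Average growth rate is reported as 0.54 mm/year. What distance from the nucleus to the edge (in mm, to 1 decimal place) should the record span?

15 years of growth are recorded.
15 years at 0.54 mm/year gives 0.54 × 15 = 8.1 mm.

8.1 mm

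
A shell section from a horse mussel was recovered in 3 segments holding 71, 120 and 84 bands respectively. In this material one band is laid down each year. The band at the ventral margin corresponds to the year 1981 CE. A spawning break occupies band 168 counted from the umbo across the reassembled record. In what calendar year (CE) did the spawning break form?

Total bands = 71 + 120 + 84 = 275.
275 − 168 = 107 bands lie beyond the spawning break toward the ventral margin.
Counting back 107 years from 1981 CE places the spawning break in 1981 − 107 = 1874 CE.

1874 CE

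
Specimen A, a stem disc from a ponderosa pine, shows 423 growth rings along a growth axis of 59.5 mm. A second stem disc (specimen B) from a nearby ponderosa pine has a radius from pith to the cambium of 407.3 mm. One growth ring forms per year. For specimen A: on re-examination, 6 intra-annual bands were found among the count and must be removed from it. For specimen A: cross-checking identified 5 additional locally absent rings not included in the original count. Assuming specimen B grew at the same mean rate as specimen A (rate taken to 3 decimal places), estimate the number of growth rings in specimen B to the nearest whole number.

2889 growth rings

Specimen A: correcting the raw count gives 423 − 6 + 5 = 422 true growth rings.
A: 59.5 mm over 422 years gives 59.5 / 422 ≈ 0.141 mm/yr.
B spans 407.3 / 0.141 = 2888.65 years ≈ 2889 growth rings.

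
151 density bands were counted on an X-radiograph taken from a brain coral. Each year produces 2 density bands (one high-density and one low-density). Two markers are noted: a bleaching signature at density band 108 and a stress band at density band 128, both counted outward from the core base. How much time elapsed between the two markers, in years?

The two markers are separated by 128 − 108 = 20 density bands.
With 2 density bands per year, 20 / 2 = 10 years.

10 years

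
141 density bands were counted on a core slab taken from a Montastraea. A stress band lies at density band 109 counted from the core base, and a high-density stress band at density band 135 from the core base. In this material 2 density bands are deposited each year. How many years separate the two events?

135 − 109 = 26 density bands lie between the two events.
With 2 density bands per year, 26 / 2 = 13 years.

13 years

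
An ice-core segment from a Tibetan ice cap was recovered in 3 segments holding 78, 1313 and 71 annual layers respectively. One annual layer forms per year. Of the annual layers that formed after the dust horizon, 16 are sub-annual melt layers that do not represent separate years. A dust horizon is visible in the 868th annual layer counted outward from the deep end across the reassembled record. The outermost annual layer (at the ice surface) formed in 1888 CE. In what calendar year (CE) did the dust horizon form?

1310 CE

Total annual layers = 78 + 1313 + 71 = 1462.
The dust horizon sits at annual layer 868 from the deep end, so 1462 − 868 = 594 annual layers formed after it.
594 − 16 false = 578 true annual layers after the dust horizon.
1888 − 578 = 1310 CE.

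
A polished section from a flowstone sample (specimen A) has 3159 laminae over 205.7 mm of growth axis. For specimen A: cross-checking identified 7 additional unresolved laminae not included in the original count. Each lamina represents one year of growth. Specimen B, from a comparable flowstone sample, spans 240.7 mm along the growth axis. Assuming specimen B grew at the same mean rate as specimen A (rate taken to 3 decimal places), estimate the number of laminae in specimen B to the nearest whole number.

3703 laminae

Specimen A: adjusted count: 3159 + 7 = 3166 laminae.
A: Extension rate ≈ 205.7 / 3166 = 0.065 mm/year.
Specimen B: 240.7 mm / 0.065 mm per year = 3703.08 years ≈ 3703 laminae.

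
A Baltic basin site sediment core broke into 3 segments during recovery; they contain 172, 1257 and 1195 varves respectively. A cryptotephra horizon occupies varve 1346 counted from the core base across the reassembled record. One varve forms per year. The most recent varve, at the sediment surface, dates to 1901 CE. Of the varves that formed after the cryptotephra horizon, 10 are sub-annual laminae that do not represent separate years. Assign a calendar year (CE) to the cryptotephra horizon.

633 CE

Total varves = 172 + 1257 + 1195 = 2624.
Between varve 1346 and the sediment surface there are 2624 − 1346 = 1278 varves.
1278 − 10 false = 1268 true varves after the cryptotephra horizon.
The varve at the sediment surface is 1901 CE, so the cryptotephra horizon dates to 1901 − 1268 = 633 CE.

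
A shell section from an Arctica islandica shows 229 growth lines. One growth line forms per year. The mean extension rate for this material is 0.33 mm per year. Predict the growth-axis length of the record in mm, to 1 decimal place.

The record spans 229 years at 0.33 mm per year.
229 years at 0.33 mm/year gives 0.33 × 229 = 75.6 mm.

75.6 mm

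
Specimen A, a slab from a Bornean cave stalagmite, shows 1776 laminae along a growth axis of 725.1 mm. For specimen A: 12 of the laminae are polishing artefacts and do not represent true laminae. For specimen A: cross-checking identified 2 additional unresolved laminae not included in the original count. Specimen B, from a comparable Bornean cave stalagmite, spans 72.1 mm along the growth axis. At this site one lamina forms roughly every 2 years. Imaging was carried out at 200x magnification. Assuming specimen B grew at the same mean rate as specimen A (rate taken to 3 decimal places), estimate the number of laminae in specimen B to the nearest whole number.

176 laminae

Specimen A: after corrections the count is 1776 − 12 + 2 = 1766 laminae.
Specimen A: 1766 laminae at 2 years each span 1766 × 2 = 3532 years.
A: Extension rate ≈ 725.1 / 3532 = 0.205 mm per year.
Specimen B: 72.1 mm / 0.205 mm per year = 351.71 years; at 2 years per lamina that is 351.71 / 2 ≈ 176 laminae.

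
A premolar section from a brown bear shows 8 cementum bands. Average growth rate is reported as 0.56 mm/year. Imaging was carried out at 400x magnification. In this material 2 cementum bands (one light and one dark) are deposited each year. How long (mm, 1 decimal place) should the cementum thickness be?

2.2 mm

8 cementum bands at 2 per year is 8 / 2 = 4 years.
4 years at 0.56 mm/year gives 0.56 × 4 = 2.2 mm.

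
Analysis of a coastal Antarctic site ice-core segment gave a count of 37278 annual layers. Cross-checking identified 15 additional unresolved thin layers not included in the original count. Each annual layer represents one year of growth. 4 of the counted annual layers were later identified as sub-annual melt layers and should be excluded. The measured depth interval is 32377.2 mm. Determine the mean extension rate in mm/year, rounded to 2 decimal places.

After corrections the count is 37278 − 4 + 15 = 37289 annual layers.
32377.2 mm over 37289 years gives 32377.2 / 37289 ≈ 0.87 mm/year.

0.87 mm/year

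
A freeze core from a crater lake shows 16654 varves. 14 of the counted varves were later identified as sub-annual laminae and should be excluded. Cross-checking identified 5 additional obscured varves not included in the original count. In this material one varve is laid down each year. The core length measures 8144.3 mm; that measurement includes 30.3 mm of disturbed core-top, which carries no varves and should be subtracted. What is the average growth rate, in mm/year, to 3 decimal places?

0.487 mm/year

After corrections the count is 16654 − 14 + 5 = 16645 varves.
The growth record spans 8144.3 − 30.3 = 8114.0 mm.
8114.0 mm over 16645 years gives 8114.0 / 16645 ≈ 0.487 mm/year.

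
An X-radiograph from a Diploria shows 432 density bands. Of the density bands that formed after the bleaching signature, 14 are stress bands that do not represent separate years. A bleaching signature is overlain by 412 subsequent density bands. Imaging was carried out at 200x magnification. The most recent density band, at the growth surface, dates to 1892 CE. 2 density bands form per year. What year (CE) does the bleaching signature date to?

There are 412 density bands younger than the bleaching signature.
Excluding 14 false density bands: 412 − 14 = 398.
With 2 density bands per year, 398 / 2 = 199 years.
Counting back 199 years from 1892 CE places the bleaching signature in 1892 − 199 = 1693 CE.

1693 CE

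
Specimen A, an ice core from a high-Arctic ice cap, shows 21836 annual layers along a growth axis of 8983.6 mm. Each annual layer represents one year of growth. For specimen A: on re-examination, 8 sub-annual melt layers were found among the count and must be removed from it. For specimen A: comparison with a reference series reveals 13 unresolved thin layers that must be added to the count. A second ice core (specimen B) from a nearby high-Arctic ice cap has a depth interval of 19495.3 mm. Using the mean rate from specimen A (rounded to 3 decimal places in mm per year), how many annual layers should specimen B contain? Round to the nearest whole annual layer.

Specimen A: true annual layer count = 21836 − 8 + 13 = 21841.
A: Mean rate = 8983.6 mm / 21841 years ≈ 0.411 mm per year.
B spans 19495.3 / 0.411 = 47433.82 years ≈ 47434 annual layers.

47434 annual layers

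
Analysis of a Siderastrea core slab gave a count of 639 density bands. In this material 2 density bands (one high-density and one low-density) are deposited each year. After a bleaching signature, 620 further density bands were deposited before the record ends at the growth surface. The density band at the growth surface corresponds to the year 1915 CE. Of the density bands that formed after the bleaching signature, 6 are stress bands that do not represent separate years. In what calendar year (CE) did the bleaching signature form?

620 density bands formed after the bleaching signature.
Removing the 6 false density bands leaves 620 − 6 = 614 true density bands beyond the bleaching signature.
With 2 density bands per year, 614 / 2 = 307 years.
The density band at the growth surface is 1915 CE, so the bleaching signature dates to 1915 − 307 = 1608 CE.

1608 CE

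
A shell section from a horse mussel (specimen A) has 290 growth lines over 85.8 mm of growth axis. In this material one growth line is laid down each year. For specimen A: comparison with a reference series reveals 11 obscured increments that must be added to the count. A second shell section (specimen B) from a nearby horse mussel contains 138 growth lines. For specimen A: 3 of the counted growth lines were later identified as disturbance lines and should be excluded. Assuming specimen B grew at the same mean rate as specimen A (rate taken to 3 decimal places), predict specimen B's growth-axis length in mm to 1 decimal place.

39.7 mm

Specimen A: true growth line count = 290 − 3 + 11 = 298.
A: Mean rate = 85.8 mm / 298 years ≈ 0.288 mm per year.
B's length ≈ 0.288 × 138 = 39.7 mm.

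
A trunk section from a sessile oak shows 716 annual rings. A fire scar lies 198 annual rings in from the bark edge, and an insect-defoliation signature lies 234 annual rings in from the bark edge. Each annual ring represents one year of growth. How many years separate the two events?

36 years

234 − 198 = 36 annual rings lie between the two events.
At one annual ring per year, 36 years elapsed between them.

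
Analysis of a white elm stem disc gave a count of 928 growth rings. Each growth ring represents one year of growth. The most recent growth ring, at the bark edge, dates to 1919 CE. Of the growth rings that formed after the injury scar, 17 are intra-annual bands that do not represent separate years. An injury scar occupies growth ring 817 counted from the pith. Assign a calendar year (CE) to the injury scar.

The injury scar sits at growth ring 817 from the pith, so 928 − 817 = 111 growth rings formed after it.
Removing the 17 false growth rings leaves 111 − 17 = 94 true growth rings beyond the injury scar.
1919 − 94 = 1825 CE.

1825 CE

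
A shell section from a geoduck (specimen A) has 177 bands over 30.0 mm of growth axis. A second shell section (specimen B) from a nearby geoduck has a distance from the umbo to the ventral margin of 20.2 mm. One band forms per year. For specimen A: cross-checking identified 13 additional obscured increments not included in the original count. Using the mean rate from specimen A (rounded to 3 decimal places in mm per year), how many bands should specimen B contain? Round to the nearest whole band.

Specimen A: after corrections the count is 177 + 13 = 190 bands.
A: Mean rate = 30.0 mm / 190 years ≈ 0.158 mm per year.
Specimen B: 20.2 mm / 0.158 mm per year = 127.85 years ≈ 128 bands.

128 bands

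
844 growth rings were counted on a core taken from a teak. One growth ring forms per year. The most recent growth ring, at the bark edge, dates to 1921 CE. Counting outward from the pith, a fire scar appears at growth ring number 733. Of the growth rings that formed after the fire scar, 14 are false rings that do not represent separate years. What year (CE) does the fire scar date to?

Between growth ring 733 and the bark edge there are 844 − 733 = 111 growth rings.
111 − 14 false = 97 true growth rings after the fire scar.
The growth ring at the bark edge is 1921 CE, so the fire scar dates to 1921 − 97 = 1824 CE.

1824 CE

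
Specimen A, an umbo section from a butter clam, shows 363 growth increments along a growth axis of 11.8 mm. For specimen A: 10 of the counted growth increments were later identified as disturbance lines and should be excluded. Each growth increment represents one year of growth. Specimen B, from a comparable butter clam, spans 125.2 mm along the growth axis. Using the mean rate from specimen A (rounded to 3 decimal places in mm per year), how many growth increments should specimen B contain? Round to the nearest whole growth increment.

3794 growth increments

Specimen A: true growth increment count = 363 − 10 = 353.
A: Mean rate = 11.8 mm / 353 years ≈ 0.033 mm per year.
Specimen B: 125.2 mm / 0.033 mm per year = 3793.94 years ≈ 3794 growth increments.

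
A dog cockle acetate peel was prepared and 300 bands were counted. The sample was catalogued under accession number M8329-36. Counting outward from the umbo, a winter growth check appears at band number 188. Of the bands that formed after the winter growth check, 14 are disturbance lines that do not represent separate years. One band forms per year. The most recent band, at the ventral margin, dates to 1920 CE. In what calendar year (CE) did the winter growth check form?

300 − 188 = 112 bands lie beyond the winter growth check toward the ventral margin.
Removing the 14 false bands leaves 112 − 14 = 98 true bands beyond the winter growth check.
Counting back 98 years from 1920 CE places the winter growth check in 1920 − 98 = 1822 CE.

1822 CE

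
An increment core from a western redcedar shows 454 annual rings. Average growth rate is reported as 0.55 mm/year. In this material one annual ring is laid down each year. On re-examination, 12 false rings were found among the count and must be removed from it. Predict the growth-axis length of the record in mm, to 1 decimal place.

True annual ring count = 454 − 12 = 442.
442 years at 0.55 mm/year gives 0.55 × 442 = 243.1 mm.

243.1 mm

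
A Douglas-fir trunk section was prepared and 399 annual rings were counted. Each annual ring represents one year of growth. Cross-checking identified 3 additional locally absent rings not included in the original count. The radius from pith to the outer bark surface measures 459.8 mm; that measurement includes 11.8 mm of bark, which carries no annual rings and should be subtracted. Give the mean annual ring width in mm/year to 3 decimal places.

1.114 mm/year

After corrections the count is 399 + 3 = 402 annual rings.
Net length = 459.8 − 11.8 = 448.0 mm.
448.0 mm over 402 years gives 448.0 / 402 ≈ 1.114 mm/year.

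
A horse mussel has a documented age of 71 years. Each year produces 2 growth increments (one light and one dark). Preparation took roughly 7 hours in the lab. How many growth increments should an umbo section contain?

142 growth increments

With 2 growth increments per year, 71 years would produce 71 × 2 = 142 growth increments.
So 142 growth increments should be present.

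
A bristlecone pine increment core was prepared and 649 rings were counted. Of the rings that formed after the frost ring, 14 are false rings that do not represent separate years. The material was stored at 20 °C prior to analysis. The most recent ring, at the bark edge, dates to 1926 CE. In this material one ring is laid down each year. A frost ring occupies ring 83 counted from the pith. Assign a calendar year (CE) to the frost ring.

1374 CE

649 − 83 = 566 rings lie beyond the frost ring toward the bark edge.
Removing the 14 false rings leaves 566 − 14 = 552 true rings beyond the frost ring.
Counting back 552 years from 1926 CE places the frost ring in 1926 − 552 = 1374 CE.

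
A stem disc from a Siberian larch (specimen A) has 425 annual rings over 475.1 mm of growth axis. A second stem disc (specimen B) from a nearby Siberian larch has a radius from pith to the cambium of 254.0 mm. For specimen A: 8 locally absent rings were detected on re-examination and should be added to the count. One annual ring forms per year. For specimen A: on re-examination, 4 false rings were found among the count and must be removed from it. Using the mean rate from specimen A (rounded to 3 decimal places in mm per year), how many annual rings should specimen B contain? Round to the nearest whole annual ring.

Specimen A: adjusted count: 425 − 4 + 8 = 429 annual rings.
A: Extension rate ≈ 475.1 / 429 = 1.107 mm/yr.
For B, 254.0 / 1.107 = 229.45 years ≈ 229 annual rings.

229 annual rings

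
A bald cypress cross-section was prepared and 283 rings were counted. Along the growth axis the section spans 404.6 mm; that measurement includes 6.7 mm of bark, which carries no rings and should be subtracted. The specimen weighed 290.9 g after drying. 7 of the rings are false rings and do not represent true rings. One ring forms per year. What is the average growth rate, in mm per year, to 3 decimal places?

1.442 mm per year

After corrections the count is 283 − 7 = 276 rings.
The growth record spans 404.6 − 6.7 = 397.9 mm.
Extension rate ≈ 397.9 / 276 = 1.442 mm per year.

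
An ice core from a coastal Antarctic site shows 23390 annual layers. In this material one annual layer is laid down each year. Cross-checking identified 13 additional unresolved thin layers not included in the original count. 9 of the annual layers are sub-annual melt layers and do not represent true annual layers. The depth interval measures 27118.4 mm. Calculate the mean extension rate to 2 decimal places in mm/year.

1.16 mm/year

True annual layer count = 23390 − 9 + 13 = 23394.
Mean rate = 27118.4 mm / 23394 years ≈ 1.16 mm/year.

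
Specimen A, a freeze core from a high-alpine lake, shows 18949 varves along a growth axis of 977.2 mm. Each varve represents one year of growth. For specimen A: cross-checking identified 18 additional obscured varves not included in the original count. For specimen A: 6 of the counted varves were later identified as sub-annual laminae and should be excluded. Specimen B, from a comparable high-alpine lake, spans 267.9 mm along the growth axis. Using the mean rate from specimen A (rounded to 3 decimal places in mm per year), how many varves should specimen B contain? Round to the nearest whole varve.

5152 varves

Specimen A: after corrections the count is 18949 − 6 + 18 = 18961 varves.
A: 977.2 mm over 18961 years gives 977.2 / 18961 ≈ 0.052 mm/yr.
Specimen B: 267.9 mm / 0.052 mm per year = 5151.92 years ≈ 5152 varves.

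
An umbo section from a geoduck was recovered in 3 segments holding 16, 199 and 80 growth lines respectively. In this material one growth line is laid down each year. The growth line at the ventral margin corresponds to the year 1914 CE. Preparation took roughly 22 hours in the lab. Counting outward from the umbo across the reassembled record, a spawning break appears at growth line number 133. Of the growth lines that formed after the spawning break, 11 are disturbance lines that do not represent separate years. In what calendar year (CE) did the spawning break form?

Total growth lines = 16 + 199 + 80 = 295.
295 − 133 = 162 growth lines lie beyond the spawning break toward the ventral margin.
Excluding 11 false growth lines: 162 − 11 = 151.
The growth line at the ventral margin is 1914 CE, so the spawning break dates to 1914 − 151 = 1763 CE.

1763 CE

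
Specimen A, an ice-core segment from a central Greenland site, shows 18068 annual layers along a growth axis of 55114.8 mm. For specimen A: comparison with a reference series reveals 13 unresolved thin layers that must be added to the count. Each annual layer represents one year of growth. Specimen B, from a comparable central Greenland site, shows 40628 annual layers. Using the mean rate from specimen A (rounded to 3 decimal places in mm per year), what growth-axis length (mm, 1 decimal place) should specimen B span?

123834.1 mm

Specimen A: correcting the raw count gives 18068 + 13 = 18081 true annual layers.
A: Mean rate = 55114.8 mm / 18081 years ≈ 3.048 mm/year.
B's length ≈ 3.048 × 40628 = 123834.1 mm.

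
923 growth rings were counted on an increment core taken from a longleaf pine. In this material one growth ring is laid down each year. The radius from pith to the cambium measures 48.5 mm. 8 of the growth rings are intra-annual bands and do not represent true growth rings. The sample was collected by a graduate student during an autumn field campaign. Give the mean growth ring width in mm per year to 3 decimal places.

0.053 mm per year

Correcting the raw count gives 923 − 8 = 915 true growth rings.
Extension rate ≈ 48.5 / 915 = 0.053 mm per year.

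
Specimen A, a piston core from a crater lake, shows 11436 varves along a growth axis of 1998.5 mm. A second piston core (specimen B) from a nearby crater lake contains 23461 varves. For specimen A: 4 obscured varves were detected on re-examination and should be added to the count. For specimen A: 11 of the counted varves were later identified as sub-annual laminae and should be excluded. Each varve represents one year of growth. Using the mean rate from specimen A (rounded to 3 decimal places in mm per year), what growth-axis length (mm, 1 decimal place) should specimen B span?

4105.7 mm

Specimen A: correcting the raw count gives 11436 − 11 + 4 = 11429 true varves.
A: Mean rate = 1998.5 mm / 11429 years ≈ 0.175 mm/yr.
B's length ≈ 0.175 × 23461 = 4105.7 mm.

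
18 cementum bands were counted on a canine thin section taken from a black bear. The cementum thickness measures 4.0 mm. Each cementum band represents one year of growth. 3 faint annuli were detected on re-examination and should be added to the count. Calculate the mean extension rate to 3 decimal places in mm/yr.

0.190 mm/yr

Correcting the raw count gives 18 + 3 = 21 true cementum bands.
4.0 mm over 21 years gives 4.0 / 21 ≈ 0.190 mm/yr.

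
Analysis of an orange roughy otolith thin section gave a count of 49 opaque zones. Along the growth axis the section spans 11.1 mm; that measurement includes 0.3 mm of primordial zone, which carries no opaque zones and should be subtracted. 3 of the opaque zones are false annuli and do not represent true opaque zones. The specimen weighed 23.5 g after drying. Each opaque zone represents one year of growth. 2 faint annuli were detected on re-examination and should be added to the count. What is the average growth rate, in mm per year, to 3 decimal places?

True opaque zone count = 49 − 3 + 2 = 48.
The growth record spans 11.1 − 0.3 = 10.8 mm.
Mean rate = 10.8 mm / 48 years ≈ 0.225 mm per year.

0.225 mm per year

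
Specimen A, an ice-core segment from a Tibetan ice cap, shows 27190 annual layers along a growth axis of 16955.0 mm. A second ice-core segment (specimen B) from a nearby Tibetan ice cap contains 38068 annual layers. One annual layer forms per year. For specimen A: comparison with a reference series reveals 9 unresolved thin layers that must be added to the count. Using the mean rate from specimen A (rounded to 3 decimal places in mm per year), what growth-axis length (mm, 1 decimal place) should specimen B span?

23716.4 mm

Specimen A: correcting the raw count gives 27190 + 9 = 27199 true annual layers.
A: Mean rate = 16955.0 mm / 27199 years ≈ 0.623 mm/yr.
For B, 0.623 mm/year × 38068 years = 23716.4 mm.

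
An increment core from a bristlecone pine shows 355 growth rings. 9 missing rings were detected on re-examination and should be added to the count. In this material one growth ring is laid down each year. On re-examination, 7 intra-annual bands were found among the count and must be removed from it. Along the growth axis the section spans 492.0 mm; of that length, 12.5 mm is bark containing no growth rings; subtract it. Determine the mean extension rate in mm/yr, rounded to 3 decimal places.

After corrections the count is 355 − 7 + 9 = 357 growth rings.
Net length = 492.0 − 12.5 = 479.5 mm.
Extension rate ≈ 479.5 / 357 = 1.343 mm/yr.

1.343 mm/yr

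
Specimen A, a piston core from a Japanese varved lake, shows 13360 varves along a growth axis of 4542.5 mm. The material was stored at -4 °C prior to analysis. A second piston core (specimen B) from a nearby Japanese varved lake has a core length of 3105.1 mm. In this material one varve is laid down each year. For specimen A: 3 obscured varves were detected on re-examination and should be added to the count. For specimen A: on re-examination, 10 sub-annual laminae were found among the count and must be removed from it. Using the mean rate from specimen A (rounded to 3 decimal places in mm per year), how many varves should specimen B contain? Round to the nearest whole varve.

Specimen A: true varve count = 13360 − 10 + 3 = 13353.
A: Extension rate ≈ 4542.5 / 13353 = 0.340 mm/year.
B spans 3105.1 / 0.340 = 9132.65 years ≈ 9133 varves.

9133 varves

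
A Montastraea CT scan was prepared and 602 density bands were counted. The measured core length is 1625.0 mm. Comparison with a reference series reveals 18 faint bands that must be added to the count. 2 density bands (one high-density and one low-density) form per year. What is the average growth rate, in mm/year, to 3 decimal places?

5.242 mm/year

Adjusted count: 602 + 18 = 620 density bands.
Dividing by 2 density bands per year: 620 / 2 = 310 years.
Extension rate ≈ 1625.0 / 310 = 5.242 mm/year.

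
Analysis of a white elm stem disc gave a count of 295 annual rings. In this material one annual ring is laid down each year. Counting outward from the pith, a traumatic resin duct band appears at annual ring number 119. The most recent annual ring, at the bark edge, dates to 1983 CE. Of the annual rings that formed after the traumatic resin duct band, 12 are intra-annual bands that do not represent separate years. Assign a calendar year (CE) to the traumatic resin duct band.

1819 CE

The traumatic resin duct band sits at annual ring 119 from the pith, so 295 − 119 = 176 annual rings formed after it.
Removing the 12 false annual rings leaves 176 − 12 = 164 true annual rings beyond the traumatic resin duct band.
1983 − 164 = 1819 CE.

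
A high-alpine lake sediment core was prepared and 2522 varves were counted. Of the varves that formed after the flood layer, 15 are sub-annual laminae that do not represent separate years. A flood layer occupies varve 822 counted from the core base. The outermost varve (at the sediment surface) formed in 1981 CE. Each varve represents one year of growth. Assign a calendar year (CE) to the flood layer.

296 CE

2522 − 822 = 1700 varves lie beyond the flood layer toward the sediment surface.
Excluding 15 false varves: 1700 − 15 = 1685.
The varve at the sediment surface is 1981 CE, so the flood layer dates to 1981 − 1685 = 296 CE.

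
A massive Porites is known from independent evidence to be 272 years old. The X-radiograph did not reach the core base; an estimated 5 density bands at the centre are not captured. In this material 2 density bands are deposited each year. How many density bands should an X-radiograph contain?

539 density bands

With 2 density bands per year, 272 years would produce 272 × 2 = 544 density bands.
Subtracting the 5 density bands not captured gives 544 − 5 = 539 density bands in the record.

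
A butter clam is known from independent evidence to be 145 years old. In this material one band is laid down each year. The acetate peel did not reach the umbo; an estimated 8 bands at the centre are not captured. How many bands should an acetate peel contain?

One band per year gives 145 bands over 145 years.
Subtracting the 8 bands not captured gives 145 − 8 = 137 bands in the record.

137 bands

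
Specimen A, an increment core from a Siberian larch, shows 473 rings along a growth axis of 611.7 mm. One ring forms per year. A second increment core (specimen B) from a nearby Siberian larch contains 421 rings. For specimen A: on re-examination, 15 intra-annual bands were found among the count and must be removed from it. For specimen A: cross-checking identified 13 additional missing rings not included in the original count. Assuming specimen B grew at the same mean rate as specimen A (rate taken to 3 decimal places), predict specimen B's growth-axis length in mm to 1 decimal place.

Specimen A: adjusted count: 473 − 15 + 13 = 471 rings.
A: Mean rate = 611.7 mm / 471 years ≈ 1.299 mm/yr.
Length of B = 1.299 × 421 = 546.9 mm.

546.9 mm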